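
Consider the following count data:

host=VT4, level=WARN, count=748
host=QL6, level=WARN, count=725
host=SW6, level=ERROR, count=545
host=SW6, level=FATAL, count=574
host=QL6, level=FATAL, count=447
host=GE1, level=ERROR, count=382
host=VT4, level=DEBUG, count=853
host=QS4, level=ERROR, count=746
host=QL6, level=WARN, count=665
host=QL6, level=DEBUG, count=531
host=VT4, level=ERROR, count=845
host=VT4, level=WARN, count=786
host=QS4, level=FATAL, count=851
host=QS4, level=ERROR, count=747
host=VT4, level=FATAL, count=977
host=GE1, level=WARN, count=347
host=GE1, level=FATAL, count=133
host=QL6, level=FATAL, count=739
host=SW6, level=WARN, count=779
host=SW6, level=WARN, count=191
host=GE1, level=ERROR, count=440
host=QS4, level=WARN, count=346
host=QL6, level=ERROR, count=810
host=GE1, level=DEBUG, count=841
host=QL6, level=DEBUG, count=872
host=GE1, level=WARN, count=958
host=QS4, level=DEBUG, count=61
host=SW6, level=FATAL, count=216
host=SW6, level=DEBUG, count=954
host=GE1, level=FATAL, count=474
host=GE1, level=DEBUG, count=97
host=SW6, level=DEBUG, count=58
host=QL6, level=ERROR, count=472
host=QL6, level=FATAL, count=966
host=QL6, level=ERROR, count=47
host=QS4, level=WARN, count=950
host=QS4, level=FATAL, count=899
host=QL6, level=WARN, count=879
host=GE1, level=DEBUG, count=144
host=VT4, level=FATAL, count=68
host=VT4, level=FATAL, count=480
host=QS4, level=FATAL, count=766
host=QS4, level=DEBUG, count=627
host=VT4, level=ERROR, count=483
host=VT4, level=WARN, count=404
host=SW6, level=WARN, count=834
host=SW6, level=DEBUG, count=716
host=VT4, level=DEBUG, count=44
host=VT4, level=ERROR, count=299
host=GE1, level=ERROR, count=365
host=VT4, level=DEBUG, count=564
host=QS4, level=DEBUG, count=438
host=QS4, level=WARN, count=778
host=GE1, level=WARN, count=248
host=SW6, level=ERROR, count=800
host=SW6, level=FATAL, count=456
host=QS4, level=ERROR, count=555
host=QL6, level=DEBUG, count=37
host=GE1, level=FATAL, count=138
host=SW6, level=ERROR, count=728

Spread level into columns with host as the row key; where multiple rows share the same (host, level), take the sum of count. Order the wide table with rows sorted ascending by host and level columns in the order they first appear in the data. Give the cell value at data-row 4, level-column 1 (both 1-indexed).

1804

With rows sorted ascending by host, row 4 is host=SW6. level columns in first-appearance order: WARN, ERROR, FATAL, DEBUG; column 1 is WARN.
Long rows with host=SW6, level=WARN: 779 + 191 + 834 = 1804.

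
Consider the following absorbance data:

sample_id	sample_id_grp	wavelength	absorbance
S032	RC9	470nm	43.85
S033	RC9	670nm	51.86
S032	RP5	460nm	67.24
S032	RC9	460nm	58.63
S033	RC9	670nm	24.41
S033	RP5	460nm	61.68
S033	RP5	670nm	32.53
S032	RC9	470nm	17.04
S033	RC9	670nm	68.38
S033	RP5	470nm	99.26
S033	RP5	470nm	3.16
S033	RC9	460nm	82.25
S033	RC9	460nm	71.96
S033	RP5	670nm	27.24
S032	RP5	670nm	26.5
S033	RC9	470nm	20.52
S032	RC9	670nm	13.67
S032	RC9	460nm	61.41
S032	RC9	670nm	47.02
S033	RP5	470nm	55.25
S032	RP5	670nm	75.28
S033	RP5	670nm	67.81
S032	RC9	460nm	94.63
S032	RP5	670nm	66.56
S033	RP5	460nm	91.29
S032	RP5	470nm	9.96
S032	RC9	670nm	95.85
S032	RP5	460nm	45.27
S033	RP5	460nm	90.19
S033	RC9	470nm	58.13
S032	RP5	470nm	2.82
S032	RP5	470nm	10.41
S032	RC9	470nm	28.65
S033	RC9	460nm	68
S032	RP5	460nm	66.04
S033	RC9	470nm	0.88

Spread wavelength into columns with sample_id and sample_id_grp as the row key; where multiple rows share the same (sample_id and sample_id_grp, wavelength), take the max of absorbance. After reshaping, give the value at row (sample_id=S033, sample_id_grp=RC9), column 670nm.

68.38

Rows with sample_id=S033, sample_id_grp=RC9 and wavelength=670nm: absorbance values are 51.86, 24.41, 68.38.
max(51.86, 24.41, 68.38) = 68.38.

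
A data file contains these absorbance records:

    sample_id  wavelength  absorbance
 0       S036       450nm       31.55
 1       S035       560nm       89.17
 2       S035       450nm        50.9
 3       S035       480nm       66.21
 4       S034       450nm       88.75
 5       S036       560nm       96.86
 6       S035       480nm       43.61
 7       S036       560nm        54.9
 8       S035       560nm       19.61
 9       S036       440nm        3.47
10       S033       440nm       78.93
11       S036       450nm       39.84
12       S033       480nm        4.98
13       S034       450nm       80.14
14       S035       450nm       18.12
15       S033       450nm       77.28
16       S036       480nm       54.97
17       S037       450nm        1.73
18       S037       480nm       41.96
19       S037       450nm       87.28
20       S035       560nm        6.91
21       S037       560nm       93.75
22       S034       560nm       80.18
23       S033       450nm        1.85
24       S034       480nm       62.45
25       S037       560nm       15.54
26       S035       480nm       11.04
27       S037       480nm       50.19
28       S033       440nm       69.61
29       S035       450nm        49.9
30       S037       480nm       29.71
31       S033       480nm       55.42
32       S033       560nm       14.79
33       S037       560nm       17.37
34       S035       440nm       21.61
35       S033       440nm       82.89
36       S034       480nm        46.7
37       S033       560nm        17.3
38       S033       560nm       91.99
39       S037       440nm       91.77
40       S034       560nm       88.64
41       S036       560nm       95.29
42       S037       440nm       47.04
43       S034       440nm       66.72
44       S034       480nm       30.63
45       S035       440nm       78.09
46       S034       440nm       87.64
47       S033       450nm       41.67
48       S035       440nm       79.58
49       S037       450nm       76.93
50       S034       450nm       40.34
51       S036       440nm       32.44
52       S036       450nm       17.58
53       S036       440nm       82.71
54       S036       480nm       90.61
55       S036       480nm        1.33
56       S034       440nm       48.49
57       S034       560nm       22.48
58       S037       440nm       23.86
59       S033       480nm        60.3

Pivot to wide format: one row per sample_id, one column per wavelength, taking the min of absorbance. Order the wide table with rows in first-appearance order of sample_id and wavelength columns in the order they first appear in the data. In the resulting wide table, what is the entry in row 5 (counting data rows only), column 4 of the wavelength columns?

23.86

With rows in first-appearance order of sample_id, row 5 is sample_id=S037. wavelength columns in first-appearance order: 450nm, 560nm, 480nm, 440nm; column 4 is 440nm.
Long rows with sample_id=S037, wavelength=440nm: min(91.77, 47.04, 23.86) = 23.86.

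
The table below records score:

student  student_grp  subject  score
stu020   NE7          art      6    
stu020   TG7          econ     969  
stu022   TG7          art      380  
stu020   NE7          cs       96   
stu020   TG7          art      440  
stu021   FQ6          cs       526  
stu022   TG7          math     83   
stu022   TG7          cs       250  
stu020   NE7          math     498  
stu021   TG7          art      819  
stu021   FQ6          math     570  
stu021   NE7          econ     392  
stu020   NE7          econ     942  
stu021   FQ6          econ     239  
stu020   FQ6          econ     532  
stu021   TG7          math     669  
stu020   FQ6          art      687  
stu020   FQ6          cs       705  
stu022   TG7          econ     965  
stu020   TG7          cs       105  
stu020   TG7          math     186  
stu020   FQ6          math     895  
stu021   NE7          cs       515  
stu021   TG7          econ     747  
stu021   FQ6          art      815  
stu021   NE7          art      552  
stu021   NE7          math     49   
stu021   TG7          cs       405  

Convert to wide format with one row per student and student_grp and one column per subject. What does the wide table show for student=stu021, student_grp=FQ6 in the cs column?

Wide layout: rows indexed by student and student_grp, columns are the 4 distinct subject values (art, econ, cs, math).
Cell (student=stu021, student_grp=FQ6, subject=cs) draws from the long row where student=stu021, student_grp=FQ6 and subject=cs, which has score=526.

526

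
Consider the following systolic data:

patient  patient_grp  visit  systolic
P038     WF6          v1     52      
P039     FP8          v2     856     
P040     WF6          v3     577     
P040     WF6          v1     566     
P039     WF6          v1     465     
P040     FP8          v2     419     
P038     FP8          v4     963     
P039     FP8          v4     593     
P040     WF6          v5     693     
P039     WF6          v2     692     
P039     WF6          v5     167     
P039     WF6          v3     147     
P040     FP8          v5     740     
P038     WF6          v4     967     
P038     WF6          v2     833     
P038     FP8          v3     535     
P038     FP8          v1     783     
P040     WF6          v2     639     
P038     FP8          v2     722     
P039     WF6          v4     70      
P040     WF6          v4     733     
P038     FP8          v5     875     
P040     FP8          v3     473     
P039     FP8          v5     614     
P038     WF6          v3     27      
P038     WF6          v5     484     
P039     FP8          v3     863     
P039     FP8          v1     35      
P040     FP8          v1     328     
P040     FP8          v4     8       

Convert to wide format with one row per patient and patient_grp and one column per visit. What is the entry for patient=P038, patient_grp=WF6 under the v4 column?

967

Wide layout: rows indexed by patient and patient_grp, columns are the 5 distinct visit values (v1, v2, v3, v4, v5).
Cell (patient=P038, patient_grp=WF6, visit=v4) draws from the long row where patient=P038, patient_grp=WF6 and visit=v4, which has systolic=967.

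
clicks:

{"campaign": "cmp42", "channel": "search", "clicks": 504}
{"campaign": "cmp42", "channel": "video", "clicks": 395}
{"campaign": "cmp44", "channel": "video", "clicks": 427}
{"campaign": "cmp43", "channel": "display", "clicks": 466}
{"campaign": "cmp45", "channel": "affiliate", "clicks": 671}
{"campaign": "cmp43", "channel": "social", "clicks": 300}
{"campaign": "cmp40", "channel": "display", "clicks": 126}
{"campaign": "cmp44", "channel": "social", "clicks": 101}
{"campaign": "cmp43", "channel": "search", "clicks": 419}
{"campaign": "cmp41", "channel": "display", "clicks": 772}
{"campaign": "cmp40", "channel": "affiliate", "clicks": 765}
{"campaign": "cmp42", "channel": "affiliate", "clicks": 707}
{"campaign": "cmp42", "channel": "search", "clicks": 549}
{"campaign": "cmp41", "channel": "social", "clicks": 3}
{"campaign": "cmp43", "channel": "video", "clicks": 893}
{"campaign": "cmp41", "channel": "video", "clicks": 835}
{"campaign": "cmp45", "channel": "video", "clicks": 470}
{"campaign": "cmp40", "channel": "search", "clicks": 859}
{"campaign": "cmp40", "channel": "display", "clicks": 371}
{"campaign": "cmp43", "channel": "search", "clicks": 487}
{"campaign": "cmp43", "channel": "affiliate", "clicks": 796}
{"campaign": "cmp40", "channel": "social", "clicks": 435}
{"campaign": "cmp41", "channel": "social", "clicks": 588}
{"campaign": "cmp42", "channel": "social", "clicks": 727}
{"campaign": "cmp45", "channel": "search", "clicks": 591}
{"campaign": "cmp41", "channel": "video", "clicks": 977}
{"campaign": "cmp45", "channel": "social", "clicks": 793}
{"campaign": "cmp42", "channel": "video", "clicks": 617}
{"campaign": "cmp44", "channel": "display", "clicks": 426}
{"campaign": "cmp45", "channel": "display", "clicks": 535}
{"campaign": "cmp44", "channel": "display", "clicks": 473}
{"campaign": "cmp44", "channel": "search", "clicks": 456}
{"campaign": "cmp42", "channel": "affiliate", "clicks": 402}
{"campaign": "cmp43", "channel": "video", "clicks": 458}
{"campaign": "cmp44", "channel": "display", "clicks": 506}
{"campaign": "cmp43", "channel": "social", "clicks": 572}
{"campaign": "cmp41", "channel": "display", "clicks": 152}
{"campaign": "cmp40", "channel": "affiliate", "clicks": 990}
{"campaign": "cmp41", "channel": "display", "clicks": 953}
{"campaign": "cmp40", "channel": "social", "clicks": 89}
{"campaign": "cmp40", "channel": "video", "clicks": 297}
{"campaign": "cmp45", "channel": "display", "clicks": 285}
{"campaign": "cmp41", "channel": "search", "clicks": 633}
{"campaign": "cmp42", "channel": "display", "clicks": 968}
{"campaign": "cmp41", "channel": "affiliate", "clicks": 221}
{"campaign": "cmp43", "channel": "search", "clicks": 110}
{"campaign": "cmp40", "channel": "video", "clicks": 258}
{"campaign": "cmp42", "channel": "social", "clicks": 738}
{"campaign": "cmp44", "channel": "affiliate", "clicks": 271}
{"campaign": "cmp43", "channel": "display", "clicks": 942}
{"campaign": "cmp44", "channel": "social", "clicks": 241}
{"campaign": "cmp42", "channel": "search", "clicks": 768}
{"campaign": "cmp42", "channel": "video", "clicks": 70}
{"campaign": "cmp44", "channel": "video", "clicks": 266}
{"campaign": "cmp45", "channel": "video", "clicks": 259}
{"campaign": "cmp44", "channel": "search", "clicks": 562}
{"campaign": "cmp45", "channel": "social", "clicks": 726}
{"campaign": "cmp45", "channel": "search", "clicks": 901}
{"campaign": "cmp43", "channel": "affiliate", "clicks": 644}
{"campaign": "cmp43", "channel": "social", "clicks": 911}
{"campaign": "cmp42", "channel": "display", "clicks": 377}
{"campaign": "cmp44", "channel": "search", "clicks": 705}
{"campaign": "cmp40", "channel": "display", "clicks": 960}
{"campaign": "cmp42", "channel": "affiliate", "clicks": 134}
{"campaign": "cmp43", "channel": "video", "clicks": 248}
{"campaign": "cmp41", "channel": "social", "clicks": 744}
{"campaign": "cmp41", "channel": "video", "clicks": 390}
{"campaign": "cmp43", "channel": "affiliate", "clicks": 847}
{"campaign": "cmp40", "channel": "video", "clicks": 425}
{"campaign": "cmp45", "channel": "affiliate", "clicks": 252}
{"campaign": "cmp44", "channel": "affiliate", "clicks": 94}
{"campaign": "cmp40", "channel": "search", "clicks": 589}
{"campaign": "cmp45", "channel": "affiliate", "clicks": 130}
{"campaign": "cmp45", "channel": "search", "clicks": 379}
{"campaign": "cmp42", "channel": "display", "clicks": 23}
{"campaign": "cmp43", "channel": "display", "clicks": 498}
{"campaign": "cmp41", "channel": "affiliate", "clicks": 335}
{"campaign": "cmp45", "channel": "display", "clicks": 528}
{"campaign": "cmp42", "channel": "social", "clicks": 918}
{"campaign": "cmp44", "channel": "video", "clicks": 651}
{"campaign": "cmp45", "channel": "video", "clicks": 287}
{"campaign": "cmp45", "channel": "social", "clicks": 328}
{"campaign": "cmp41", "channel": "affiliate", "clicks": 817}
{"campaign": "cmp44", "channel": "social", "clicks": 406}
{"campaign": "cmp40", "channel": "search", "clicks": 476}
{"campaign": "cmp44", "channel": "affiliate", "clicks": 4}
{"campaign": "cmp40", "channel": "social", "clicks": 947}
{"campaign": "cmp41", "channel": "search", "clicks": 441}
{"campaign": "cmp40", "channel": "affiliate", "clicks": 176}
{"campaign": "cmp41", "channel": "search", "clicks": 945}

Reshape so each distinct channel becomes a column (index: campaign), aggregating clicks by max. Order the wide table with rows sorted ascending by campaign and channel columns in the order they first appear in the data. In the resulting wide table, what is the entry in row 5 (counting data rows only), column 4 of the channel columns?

With rows sorted ascending by campaign, row 5 is campaign=cmp44. channel columns in first-appearance order: search, video, display, affiliate, social; column 4 is affiliate.
Long rows with campaign=cmp44, channel=affiliate: max(271, 94, 4) = 271.

271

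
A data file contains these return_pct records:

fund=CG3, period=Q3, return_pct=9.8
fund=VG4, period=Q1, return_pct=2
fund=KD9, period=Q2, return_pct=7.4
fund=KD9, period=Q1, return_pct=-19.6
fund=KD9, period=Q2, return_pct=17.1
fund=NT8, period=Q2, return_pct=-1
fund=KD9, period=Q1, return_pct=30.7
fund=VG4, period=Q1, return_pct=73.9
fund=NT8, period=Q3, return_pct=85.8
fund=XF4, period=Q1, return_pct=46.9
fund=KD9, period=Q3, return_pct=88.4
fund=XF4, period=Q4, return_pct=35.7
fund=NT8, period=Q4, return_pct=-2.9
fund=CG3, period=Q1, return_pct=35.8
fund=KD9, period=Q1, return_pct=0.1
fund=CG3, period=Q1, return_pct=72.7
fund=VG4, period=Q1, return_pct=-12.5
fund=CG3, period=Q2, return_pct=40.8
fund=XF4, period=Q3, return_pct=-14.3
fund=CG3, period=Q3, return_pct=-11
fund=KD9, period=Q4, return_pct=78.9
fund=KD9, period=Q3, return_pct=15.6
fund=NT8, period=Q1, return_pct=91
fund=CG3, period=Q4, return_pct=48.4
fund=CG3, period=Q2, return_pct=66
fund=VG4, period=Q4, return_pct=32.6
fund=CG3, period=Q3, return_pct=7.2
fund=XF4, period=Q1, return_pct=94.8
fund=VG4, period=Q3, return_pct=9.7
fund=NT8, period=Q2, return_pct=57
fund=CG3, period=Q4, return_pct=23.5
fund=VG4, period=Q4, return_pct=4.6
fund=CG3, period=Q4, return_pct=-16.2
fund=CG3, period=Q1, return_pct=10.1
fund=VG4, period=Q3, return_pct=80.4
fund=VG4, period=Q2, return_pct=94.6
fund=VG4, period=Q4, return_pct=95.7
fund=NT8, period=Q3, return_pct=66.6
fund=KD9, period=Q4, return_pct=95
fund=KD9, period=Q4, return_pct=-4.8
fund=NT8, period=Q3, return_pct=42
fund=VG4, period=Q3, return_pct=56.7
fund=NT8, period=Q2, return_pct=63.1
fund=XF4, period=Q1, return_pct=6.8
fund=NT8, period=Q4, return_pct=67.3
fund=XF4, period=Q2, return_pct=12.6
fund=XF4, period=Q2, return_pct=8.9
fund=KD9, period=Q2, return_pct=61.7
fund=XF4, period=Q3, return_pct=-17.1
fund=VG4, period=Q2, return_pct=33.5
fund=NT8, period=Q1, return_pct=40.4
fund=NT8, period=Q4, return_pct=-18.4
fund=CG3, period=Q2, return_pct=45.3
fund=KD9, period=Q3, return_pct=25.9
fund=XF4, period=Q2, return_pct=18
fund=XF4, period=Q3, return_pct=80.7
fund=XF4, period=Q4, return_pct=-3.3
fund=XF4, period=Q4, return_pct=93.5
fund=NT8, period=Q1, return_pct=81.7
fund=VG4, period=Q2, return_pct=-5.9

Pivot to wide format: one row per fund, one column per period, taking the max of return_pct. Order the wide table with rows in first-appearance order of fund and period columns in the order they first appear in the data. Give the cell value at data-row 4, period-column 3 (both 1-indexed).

63.1

With rows in first-appearance order of fund, row 4 is fund=NT8. period columns in first-appearance order: Q3, Q1, Q2, Q4; column 3 is Q2.
Long rows with fund=NT8, period=Q2: max(-1, 57, 63.1) = 63.1.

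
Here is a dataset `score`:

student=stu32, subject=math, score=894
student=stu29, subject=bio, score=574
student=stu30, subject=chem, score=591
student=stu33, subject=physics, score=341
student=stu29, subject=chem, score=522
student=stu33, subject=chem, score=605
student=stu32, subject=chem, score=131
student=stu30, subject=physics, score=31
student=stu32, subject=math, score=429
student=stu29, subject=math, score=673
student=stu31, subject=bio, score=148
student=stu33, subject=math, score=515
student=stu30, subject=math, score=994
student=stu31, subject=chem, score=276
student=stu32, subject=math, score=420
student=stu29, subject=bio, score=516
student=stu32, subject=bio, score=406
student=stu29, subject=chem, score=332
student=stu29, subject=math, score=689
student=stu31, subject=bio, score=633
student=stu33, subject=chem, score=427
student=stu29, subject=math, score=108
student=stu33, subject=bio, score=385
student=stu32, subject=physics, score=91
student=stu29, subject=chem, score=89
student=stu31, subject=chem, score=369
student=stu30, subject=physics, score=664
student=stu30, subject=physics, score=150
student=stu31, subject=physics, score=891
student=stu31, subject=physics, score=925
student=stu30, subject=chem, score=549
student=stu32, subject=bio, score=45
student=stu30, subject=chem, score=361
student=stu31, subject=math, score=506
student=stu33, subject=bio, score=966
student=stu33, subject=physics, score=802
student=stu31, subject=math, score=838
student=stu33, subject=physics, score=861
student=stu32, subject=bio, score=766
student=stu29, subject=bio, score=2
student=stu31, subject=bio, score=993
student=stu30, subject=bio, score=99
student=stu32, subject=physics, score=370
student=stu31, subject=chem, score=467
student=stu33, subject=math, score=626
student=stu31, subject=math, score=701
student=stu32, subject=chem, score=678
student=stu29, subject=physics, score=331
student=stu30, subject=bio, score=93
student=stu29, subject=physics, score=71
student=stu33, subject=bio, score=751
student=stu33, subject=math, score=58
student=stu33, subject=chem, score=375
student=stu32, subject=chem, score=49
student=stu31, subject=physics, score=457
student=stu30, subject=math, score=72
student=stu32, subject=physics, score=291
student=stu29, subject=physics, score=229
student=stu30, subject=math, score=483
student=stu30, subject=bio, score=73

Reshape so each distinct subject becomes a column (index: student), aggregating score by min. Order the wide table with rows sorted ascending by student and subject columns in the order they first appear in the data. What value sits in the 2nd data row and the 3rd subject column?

With rows sorted ascending by student, row 2 is student=stu30. subject columns in first-appearance order: math, bio, chem, physics; column 3 is chem.
Long rows with student=stu30, subject=chem: min(591, 549, 361) = 361.

361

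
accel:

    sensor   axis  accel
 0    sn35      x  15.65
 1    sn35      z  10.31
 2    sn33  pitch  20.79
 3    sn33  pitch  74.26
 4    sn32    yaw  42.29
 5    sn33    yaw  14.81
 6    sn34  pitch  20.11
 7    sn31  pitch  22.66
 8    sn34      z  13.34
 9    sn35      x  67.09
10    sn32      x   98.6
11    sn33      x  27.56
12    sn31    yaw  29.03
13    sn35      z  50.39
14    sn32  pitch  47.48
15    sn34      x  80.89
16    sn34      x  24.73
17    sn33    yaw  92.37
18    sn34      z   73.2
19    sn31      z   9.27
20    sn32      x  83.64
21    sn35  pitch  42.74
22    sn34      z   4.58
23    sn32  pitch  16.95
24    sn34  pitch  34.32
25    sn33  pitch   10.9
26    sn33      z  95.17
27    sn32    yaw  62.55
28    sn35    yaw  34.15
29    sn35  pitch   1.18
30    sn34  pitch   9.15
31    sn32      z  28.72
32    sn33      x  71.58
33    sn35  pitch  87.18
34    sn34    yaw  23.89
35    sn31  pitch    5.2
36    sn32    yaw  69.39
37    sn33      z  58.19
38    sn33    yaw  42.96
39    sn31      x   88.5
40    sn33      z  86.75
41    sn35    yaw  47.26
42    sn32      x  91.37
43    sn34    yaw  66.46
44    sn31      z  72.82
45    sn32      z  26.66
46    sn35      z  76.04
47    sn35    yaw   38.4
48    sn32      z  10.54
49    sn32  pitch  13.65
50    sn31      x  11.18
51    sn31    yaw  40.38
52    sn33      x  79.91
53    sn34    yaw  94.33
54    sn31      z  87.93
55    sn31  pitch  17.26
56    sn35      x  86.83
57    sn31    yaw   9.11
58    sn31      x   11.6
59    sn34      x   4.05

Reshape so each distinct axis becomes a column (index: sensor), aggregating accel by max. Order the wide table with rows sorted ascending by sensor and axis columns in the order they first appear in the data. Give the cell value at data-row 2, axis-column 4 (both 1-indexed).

69.39

With rows sorted ascending by sensor, row 2 is sensor=sn32. axis columns in first-appearance order: x, z, pitch, yaw; column 4 is yaw.
Long rows with sensor=sn32, axis=yaw: max(42.29, 62.55, 69.39) = 69.39.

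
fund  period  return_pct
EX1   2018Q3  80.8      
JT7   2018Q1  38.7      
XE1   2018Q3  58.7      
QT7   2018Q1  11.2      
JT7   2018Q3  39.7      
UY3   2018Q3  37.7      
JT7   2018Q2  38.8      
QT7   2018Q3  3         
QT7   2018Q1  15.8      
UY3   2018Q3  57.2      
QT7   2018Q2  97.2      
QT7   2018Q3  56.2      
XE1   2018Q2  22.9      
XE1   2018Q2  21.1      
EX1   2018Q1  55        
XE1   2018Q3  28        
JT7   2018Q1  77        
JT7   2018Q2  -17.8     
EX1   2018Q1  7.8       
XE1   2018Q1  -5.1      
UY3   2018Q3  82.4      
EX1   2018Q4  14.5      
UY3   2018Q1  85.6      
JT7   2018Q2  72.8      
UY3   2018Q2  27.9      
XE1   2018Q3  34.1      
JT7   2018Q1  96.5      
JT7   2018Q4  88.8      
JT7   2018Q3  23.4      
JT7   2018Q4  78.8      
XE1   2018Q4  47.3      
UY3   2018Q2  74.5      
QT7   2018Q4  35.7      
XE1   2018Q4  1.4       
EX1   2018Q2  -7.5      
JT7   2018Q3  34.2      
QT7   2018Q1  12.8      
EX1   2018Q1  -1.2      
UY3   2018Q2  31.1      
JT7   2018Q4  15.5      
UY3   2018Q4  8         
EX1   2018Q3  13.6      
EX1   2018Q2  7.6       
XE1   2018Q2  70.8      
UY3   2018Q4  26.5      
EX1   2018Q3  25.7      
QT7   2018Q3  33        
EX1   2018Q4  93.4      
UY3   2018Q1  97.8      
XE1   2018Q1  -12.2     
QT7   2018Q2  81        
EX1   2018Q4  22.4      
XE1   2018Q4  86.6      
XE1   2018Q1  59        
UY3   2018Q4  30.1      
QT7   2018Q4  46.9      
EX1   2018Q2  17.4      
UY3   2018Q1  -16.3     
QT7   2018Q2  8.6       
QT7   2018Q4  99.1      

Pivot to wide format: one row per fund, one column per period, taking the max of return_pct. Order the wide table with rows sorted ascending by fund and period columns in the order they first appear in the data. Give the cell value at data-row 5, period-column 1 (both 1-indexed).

58.7

With rows sorted ascending by fund, row 5 is fund=XE1. period columns in first-appearance order: 2018Q3, 2018Q1, 2018Q2, 2018Q4; column 1 is 2018Q3.
Long rows with fund=XE1, period=2018Q3: max(58.7, 28, 34.1) = 58.7.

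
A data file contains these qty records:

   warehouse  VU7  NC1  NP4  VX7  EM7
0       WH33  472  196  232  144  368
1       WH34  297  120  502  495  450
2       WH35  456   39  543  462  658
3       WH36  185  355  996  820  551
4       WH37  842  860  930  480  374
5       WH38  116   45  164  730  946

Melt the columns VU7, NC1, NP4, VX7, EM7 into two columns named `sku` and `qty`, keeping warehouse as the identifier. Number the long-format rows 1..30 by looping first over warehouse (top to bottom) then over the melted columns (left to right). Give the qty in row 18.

996

30 rows total (6 × 5). Row 18: index ⌊(18-1)/5⌋ = 3 into warehouse → WH36; (18-1) mod 5 = 2 into the melted columns → NP4.
So row 18 is (WH36, NP4, 996); qty = 996.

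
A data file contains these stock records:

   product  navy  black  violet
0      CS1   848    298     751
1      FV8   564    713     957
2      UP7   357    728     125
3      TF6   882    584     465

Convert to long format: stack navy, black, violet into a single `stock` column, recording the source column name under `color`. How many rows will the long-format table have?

12

4 product values × 3 melted columns = 12 rows.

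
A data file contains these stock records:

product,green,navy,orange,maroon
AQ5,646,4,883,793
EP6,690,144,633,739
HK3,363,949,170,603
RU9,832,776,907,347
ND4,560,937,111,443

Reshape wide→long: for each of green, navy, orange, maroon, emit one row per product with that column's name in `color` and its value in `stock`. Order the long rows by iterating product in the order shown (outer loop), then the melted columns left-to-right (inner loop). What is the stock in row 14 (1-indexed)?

776

20 rows total (5 × 4). Row 14: index ⌊(14-1)/4⌋ = 3 into product → RU9; (14-1) mod 4 = 1 into the melted columns → navy.
So row 14 is (RU9, navy, 776); stock = 776.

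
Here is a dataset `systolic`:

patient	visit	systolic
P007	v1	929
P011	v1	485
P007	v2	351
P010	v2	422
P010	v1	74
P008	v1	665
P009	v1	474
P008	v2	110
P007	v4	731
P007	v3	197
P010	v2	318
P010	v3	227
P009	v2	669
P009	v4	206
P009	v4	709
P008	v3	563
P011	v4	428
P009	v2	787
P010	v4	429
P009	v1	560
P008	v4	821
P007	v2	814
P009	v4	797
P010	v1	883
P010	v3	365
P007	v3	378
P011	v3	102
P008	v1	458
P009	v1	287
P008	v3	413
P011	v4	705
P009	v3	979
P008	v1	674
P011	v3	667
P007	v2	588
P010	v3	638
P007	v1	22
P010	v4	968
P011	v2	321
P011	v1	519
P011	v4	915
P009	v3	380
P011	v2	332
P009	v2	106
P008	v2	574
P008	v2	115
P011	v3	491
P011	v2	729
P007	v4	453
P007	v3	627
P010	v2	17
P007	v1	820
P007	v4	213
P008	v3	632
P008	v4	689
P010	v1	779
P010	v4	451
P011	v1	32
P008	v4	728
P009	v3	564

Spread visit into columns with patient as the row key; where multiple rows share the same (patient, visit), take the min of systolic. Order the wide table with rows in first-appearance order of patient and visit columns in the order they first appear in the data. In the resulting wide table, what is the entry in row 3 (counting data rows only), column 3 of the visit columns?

429

With rows in first-appearance order of patient, row 3 is patient=P010. visit columns in first-appearance order: v1, v2, v4, v3; column 3 is v4.
Long rows with patient=P010, visit=v4: min(429, 968, 451) = 429.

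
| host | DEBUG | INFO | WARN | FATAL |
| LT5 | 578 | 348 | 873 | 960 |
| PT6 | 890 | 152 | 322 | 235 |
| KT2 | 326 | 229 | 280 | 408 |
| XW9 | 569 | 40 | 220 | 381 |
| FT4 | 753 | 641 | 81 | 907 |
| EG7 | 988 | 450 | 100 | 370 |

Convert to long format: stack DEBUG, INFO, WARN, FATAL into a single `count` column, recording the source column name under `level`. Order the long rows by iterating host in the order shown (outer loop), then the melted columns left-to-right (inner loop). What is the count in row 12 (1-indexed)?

24 rows total (6 × 4). Row 12: index ⌊(12-1)/4⌋ = 2 into host → KT2; (12-1) mod 4 = 3 into the melted columns → FATAL.
So row 12 is (KT2, FATAL, 408); count = 408.

408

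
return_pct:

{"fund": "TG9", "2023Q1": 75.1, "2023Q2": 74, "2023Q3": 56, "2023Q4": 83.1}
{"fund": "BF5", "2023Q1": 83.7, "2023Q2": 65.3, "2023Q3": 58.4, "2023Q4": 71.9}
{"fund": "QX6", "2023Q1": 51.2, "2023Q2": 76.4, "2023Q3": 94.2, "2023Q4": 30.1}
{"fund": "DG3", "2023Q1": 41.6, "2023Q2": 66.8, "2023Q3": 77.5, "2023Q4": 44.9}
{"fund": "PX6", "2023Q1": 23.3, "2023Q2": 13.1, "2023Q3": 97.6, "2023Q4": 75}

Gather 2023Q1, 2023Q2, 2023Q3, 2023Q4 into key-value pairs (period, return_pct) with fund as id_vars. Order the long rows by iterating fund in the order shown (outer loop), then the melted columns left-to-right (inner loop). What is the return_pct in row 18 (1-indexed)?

13.1

20 rows total (5 × 4). Row 18: index ⌊(18-1)/4⌋ = 4 into fund → PX6; (18-1) mod 4 = 1 into the melted columns → 2023Q2.
So row 18 is (PX6, 2023Q2, 13.1); return_pct = 13.1.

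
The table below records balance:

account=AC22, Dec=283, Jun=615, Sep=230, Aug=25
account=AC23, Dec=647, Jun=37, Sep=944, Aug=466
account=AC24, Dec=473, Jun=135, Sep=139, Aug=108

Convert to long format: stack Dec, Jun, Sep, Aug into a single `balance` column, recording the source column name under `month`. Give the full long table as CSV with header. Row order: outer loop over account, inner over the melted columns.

account,month,balance
AC22,Dec,283
AC22,Jun,615
AC22,Sep,230
AC22,Aug,25
AC23,Dec,647
AC23,Jun,37
AC23,Sep,944
AC23,Aug,466
AC24,Dec,473
AC24,Jun,135
AC24,Sep,139
AC24,Aug,108

Each (account, column) pair becomes one row: 3 × 4 = 12 rows.
For example, (AC22, Dec) → balance=283.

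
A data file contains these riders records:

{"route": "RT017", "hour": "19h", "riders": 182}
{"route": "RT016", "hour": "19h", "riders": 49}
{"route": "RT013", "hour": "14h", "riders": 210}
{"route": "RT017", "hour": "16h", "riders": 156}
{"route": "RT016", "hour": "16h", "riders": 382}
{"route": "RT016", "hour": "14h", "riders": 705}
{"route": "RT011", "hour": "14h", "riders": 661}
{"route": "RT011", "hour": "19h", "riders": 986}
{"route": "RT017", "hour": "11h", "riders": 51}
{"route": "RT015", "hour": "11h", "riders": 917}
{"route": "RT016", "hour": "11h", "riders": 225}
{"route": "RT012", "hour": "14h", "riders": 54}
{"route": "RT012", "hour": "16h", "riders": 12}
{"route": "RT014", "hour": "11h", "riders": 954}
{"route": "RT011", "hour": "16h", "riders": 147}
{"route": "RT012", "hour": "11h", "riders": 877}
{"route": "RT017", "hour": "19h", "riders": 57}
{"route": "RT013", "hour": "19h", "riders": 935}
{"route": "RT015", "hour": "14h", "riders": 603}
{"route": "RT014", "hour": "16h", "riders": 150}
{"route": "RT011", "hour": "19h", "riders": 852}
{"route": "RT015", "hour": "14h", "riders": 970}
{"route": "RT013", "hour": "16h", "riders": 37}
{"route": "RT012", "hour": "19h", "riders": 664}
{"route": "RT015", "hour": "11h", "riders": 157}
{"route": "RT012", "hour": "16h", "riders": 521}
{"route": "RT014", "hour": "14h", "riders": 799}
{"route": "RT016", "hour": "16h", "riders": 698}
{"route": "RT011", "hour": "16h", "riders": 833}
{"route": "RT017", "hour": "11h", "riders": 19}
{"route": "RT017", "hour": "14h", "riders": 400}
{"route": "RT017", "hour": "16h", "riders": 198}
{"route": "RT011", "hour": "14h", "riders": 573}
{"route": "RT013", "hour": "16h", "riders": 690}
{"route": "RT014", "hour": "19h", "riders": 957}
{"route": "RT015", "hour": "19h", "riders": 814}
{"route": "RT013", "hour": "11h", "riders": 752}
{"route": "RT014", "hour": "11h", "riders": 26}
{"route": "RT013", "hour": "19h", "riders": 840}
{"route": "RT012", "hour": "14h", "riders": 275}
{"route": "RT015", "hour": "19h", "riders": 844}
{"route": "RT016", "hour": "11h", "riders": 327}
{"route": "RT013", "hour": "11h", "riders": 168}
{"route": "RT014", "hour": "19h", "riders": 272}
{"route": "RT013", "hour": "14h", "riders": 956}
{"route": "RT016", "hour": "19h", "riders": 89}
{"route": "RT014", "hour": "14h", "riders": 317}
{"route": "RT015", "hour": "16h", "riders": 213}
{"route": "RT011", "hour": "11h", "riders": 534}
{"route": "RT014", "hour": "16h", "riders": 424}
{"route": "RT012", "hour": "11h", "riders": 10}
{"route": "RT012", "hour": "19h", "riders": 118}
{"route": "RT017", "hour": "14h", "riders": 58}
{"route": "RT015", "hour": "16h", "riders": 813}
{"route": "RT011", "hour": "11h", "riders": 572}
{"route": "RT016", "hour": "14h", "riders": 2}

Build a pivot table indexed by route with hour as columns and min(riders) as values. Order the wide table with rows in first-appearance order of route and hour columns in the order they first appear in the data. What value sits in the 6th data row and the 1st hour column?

With rows in first-appearance order of route, row 6 is route=RT012. hour columns in first-appearance order: 19h, 14h, 16h, 11h; column 1 is 19h.
Long rows with route=RT012, hour=19h: min(664, 118) = 118.

118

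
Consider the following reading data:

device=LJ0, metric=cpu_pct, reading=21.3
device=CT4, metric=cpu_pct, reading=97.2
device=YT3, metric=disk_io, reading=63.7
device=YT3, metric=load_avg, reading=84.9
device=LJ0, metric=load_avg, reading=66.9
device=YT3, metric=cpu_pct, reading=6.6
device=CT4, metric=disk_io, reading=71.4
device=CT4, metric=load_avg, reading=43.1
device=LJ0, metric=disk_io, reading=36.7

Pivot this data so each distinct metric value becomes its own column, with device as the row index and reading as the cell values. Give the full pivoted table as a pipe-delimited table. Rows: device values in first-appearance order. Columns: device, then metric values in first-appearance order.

Columns: device plus the 3 distinct metric values (cpu_pct, disk_io, load_avg).
For example, row LJ0 column cpu_pct takes reading=21.3 from the long row (LJ0, cpu_pct).

| device | cpu_pct | disk_io | load_avg |
| LJ0 | 21.3 | 36.7 | 66.9 |
| CT4 | 97.2 | 71.4 | 43.1 |
| YT3 | 6.6 | 63.7 | 84.9 |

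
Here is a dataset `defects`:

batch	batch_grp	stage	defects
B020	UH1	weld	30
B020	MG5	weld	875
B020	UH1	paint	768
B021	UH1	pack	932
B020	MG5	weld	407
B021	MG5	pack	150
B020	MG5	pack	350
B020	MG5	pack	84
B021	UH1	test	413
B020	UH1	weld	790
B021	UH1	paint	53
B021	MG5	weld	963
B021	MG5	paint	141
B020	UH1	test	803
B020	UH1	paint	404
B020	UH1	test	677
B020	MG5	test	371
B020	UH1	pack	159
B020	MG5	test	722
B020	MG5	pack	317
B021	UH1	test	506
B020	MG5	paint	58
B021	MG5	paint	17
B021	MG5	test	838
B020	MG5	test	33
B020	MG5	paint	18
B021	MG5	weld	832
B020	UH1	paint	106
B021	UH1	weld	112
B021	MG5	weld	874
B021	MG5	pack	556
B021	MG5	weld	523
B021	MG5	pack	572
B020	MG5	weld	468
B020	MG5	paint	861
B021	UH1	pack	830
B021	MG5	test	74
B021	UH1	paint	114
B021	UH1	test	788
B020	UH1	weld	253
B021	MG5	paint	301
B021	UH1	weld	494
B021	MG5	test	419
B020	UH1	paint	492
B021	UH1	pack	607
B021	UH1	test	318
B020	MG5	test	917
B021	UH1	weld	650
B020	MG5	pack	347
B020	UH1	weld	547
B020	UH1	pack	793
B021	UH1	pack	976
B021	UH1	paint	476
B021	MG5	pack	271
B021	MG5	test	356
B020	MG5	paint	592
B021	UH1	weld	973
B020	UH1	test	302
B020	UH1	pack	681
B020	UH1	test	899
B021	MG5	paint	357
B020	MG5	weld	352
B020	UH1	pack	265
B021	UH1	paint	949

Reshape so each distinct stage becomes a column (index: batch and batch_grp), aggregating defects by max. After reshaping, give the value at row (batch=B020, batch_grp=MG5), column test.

Rows with batch=B020, batch_grp=MG5 and stage=test: defects values are 371, 722, 33, 917.
max(371, 722, 33, 917) = 917.

917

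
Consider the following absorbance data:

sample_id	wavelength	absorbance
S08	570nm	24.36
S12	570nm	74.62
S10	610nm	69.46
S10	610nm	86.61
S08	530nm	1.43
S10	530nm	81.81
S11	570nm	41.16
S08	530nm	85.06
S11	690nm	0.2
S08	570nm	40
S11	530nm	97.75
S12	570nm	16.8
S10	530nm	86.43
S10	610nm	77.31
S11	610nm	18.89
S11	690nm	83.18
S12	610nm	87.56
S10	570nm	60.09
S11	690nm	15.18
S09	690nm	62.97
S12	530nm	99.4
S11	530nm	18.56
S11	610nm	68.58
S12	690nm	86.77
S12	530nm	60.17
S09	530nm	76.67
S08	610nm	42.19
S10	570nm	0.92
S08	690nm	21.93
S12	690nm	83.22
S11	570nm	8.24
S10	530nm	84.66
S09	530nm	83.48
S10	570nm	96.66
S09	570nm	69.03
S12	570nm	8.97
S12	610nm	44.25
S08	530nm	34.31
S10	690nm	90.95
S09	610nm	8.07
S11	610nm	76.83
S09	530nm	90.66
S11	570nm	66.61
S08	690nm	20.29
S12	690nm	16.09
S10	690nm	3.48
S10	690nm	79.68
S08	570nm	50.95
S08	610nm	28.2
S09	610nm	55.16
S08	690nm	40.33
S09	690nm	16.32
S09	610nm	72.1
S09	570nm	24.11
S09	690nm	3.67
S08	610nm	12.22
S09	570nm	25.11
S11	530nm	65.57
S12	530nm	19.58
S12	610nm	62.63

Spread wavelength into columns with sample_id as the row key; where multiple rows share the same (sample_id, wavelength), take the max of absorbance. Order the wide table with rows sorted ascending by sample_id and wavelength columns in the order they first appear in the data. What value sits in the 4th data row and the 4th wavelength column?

83.18

With rows sorted ascending by sample_id, row 4 is sample_id=S11. wavelength columns in first-appearance order: 570nm, 610nm, 530nm, 690nm; column 4 is 690nm.
Long rows with sample_id=S11, wavelength=690nm: max(0.2, 83.18, 15.18) = 83.18.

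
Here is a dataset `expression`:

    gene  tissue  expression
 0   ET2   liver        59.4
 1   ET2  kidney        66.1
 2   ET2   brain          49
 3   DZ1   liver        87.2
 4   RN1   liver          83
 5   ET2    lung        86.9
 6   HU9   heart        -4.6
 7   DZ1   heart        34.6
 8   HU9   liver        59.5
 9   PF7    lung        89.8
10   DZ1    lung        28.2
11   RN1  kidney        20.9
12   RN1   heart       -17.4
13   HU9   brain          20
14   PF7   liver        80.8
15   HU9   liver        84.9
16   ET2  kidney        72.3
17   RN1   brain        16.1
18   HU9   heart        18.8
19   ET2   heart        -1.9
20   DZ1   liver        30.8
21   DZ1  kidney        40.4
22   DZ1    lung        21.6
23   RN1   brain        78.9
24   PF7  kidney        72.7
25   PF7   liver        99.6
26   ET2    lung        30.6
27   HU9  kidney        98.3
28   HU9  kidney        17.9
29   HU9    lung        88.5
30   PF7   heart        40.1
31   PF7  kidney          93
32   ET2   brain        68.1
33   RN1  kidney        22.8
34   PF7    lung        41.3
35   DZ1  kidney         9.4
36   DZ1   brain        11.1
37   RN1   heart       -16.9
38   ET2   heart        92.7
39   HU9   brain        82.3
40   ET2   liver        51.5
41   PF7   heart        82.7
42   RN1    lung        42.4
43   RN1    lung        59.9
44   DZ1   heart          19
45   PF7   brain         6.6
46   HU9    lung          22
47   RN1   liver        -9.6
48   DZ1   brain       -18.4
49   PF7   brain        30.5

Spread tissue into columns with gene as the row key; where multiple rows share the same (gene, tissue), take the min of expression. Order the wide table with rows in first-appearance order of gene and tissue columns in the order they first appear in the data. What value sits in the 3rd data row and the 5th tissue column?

-17.4

With rows in first-appearance order of gene, row 3 is gene=RN1. tissue columns in first-appearance order: liver, kidney, brain, lung, heart; column 5 is heart.
Long rows with gene=RN1, tissue=heart: min(-17.4, -16.9) = -17.4.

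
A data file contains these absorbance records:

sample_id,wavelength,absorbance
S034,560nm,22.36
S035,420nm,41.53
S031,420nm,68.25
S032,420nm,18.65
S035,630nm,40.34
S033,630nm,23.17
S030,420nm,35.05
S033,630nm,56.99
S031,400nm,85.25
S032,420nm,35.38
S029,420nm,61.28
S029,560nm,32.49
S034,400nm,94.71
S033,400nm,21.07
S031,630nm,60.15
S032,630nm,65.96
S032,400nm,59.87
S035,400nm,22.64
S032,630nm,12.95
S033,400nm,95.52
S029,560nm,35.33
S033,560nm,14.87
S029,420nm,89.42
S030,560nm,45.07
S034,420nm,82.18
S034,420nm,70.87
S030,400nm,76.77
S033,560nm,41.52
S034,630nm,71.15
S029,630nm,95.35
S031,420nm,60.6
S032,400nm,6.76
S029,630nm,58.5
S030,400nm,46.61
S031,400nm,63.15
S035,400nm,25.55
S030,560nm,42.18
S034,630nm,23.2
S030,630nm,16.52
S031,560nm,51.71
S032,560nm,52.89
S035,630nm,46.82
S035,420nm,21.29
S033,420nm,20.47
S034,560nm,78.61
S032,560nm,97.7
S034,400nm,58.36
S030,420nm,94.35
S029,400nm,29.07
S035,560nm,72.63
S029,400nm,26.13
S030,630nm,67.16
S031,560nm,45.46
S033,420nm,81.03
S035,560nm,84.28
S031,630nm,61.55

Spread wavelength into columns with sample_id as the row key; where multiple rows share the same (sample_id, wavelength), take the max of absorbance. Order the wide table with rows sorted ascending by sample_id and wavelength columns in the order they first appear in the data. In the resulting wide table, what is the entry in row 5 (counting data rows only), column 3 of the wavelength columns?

With rows sorted ascending by sample_id, row 5 is sample_id=S033. wavelength columns in first-appearance order: 560nm, 420nm, 630nm, 400nm; column 3 is 630nm.
Long rows with sample_id=S033, wavelength=630nm: max(23.17, 56.99) = 56.99.

56.99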